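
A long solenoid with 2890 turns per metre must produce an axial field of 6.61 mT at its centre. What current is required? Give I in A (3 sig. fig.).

I ≈ 1.82 A

Inside a long solenoid B = μ₀nI with n = 2890 m⁻¹, so I = B/(μ₀n).
I = 6.61×10⁻³ / (4π×10⁻⁷ × 2890) = 1.82 A.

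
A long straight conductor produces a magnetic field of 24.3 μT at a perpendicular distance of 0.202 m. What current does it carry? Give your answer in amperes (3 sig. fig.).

I ≈ 24.5 A

For a long straight wire B = μ₀I/(2πd), so I = 2πdB/μ₀.
I = 2π × 0.202 × 2.43×10⁻⁵ / (4π×10⁻⁷) = 24.5 A.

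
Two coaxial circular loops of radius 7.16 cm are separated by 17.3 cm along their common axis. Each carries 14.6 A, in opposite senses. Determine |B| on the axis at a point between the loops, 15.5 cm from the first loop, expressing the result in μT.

Each loop contributes B = μ₀IR²/[2(R²+z²)^(3/2)] on the axis, with z measured from that loop.
Loop 1 (z = 0.155 m): B₁ = 9.45×10⁻⁶ T. Loop 2 (z = 0.018 m): B₂ = 1.17×10⁻⁴ T.
The fields oppose: B = |B₁ − B₂| = 1.07×10⁻⁴ T.

B ≈ 107 μT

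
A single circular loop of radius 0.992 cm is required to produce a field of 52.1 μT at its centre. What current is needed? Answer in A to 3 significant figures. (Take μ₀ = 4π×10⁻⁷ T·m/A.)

At the centre of a circular loop B = μ₀I/(2R), so I = 2RB/μ₀.
With R = 0.00992 m, I = 2 × 0.00992 × 5.21×10⁻⁵ / (4π×10⁻⁷) = 0.823 A.

I ≈ 0.823 A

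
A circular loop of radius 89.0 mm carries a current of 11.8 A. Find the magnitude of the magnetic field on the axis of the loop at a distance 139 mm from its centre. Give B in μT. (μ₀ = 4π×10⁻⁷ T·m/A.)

On the axis of a circular loop, B = μ₀IR² / [2(R²+z²)^(3/2)].
R² + z² = (0.089)² + (0.139)² = 0.02724 m², and (R²+z²)^(3/2) = 4.50×10⁻³ m³.
B = (4π×10⁻⁷ × 11.8 × 0.007921) / (2 × 4.50×10⁻³) = 1.31×10⁻⁵ T.

B ≈ 13.1 μT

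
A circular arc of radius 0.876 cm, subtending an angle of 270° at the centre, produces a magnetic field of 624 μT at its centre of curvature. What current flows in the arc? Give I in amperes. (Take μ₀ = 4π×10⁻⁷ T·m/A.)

I ≈ 11.6 A

For a circular arc, B = μ₀Iφ/(4πR) with φ in radians; here φ = 4.712 rad.
So I = 4πRB/(μ₀φ) = 4π × 0.00876 × 6.24×10⁻⁴ / (4π×10⁻⁷ × 4.712) = 11.6 A.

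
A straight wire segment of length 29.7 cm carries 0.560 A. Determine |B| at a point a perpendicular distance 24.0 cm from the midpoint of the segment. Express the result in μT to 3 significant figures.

For a finite straight segment, B = (μ₀I/4πd)(sinθ₁ + sinθ₂), where θ₁, θ₂ are the angles from the perpendicular to each end.
The perpendicular from the point meets the wire at its midpoint, so each end is L/2 = 0.1485 m away along the wire.
sinθ₁ = 0.1485/√(0.1485²+0.24²) = 0.5262; sinθ₂ = 0.1485/√(0.1485²+0.24²) = 0.5262.
B = (4π×10⁻⁷ × 0.560) / (4π × 0.24) × (0.5262 + 0.5262) = 2.46×10⁻⁷ T.

B ≈ 0.246 μT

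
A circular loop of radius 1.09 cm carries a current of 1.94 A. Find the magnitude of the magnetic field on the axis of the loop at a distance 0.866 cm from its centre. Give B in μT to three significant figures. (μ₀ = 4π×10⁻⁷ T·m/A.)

B ≈ 53.7 μT

On the axis of a circular loop, B = μ₀IR² / [2(R²+z²)^(3/2)].
R² + z² = (0.0109)² + (0.00866)² = 0.0001938 m², and (R²+z²)^(3/2) = 2.70×10⁻⁶ m³.
B = (4π×10⁻⁷ × 1.94 × 0.0001188) / (2 × 2.70×10⁻⁶) = 5.37×10⁻⁵ T.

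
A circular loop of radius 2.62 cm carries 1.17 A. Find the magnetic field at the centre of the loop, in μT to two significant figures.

At the centre of a circular loop the Biot–Savart law gives B = μ₀I/(2R).
B = (4π×10⁻⁷ × 1.17) / (2 × 0.0262) = 2.81×10⁻⁵ T.

B ≈ 28 μT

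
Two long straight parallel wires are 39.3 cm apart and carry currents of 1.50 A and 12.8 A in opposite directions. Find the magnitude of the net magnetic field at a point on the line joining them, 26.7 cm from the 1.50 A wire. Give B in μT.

Each long wire gives B = μ₀I/(2πd). Distances are d₁ = 0.267 m and d₂ = 0.126 m.
B₁ = 1.12×10⁻⁶ T, B₂ = 2.03×10⁻⁵ T.
Between antiparallel currents both contributions point the same way, so they add. B = B₁ + B₂ = 1.12×10⁻⁶ + 2.03×10⁻⁵ = 2.14×10⁻⁵ T.

B ≈ 21.4 μT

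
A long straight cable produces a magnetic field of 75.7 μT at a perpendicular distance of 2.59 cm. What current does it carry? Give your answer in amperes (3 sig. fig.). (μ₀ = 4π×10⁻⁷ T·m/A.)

For a long straight wire B = μ₀I/(2πd), so I = 2πdB/μ₀.
I = 2π × 0.0259 × 7.57×10⁻⁵ / (4π×10⁻⁷) = 9.80 A.

I ≈ 9.80 A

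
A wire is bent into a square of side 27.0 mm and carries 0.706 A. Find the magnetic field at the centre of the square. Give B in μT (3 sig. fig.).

B ≈ 29.6 μT

Each side is a finite straight segment at perpendicular distance d = a/(2 tan(π/4)) = 0.0135 m from the centre, with end-angles ±π/4.
One side contributes B₁ = (μ₀I/4πd)·2 sin(π/4) = 7.40×10⁻⁶ T.
All 4 sides add in the same direction: B = 4 × 7.40×10⁻⁶ = 2.96×10⁻⁵ T.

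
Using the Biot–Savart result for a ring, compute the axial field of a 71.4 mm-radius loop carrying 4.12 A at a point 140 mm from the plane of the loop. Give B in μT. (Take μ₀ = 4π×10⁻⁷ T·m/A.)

On the axis of a circular loop, B = μ₀IR² / [2(R²+z²)^(3/2)].
R² + z² = (0.0714)² + (0.14)² = 0.0247 m², and (R²+z²)^(3/2) = 3.88×10⁻³ m³.
B = (4π×10⁻⁷ × 4.12 × 0.005098) / (2 × 3.88×10⁻³) = 3.40×10⁻⁶ T.

B ≈ 3.40 μT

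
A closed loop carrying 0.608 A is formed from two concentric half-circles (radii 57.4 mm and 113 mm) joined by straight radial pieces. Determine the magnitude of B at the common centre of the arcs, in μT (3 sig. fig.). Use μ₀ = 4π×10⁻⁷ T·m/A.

The radial connectors point toward the centre, so dl × r̂ = 0 and they contribute nothing.
Each semicircle gives μ₀I/(4R): inner arc 3.33×10⁻⁶ T, outer arc 1.69×10⁻⁶ T.
The two arcs carry current in opposite angular senses, so their fields oppose: B = |3.33×10⁻⁶ − 1.69×10⁻⁶| = 1.64×10⁻⁶ T.

B ≈ 1.64 μT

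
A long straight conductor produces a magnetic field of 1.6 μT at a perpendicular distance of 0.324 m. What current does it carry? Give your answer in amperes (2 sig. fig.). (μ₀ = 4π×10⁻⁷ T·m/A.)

For a long straight wire B = μ₀I/(2πd), so I = 2πdB/μ₀.
I = 2π × 0.324 × 1.60×10⁻⁶ / (4π×10⁻⁷) = 2.59 A.

I ≈ 2.6 A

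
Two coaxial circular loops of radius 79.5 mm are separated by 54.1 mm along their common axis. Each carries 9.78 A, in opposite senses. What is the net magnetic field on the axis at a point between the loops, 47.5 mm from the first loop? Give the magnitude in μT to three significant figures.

B ≈ 27.6 μT

Each loop contributes B = μ₀IR²/[2(R²+z²)^(3/2)] on the axis, with z measured from that loop.
Loop 1 (z = 0.0475 m): B₁ = 4.89×10⁻⁵ T. Loop 2 (z = 0.0066 m): B₂ = 7.65×10⁻⁵ T.
The fields oppose: B = |B₁ − B₂| = 2.76×10⁻⁵ T.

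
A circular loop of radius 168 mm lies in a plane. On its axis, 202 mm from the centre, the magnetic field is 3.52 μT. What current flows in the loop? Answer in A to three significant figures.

On the axis of a loop, B = μ₀IR²/[2(R²+z²)^(3/2)], so I = 2B(R²+z²)^(3/2)/(μ₀R²).
R² + z² = 0.02822 + 0.0408 = 0.06903 m²; raised to 3/2 gives 1.81×10⁻² m³.
I = 2 × 3.52×10⁻⁶ × 1.81×10⁻² / (1.26×10⁻⁶ × 0.02822) = 3.60 A.

I ≈ 3.60 A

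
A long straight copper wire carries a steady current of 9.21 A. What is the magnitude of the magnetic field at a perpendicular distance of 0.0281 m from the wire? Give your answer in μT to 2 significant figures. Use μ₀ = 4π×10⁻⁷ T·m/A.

B ≈ 66 μT

For an infinitely long straight wire, B = μ₀I/(2πd).
B = (4π×10⁻⁷ × 9.21) / (2π × 0.0281) = 6.56×10⁻⁵ T.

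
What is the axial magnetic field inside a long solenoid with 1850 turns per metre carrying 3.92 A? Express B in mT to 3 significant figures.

Inside a long solenoid, B = μ₀nI with n = 1850 turns/m.
B = 4π×10⁻⁷ × 1850 × 3.92 = 9.11×10⁻³ T.

B ≈ 9.11 mT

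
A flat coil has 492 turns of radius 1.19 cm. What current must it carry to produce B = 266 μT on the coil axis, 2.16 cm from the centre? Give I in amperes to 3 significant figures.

For an N-turn coil, B = Nμ₀IR²/[2(R²+z²)^(3/2)] with R = 0.0119 m, z = 0.0216 m, so I = 2B(R²+z²)^(3/2)/(Nμ₀R²) = 2 × 2.66×10⁻⁴ × 1.50×10⁻⁵ / (492 × 4π×10⁻⁷ × 0.0001416) = 9.11×10⁻² A.

I ≈ 0.0911 A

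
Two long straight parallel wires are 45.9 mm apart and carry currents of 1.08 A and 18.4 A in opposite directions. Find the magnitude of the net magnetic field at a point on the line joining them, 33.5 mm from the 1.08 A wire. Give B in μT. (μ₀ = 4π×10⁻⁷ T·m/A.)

Each long wire gives B = μ₀I/(2πd). Distances are d₁ = 0.0335 m and d₂ = 0.0124 m.
B₁ = 6.45×10⁻⁶ T, B₂ = 2.97×10⁻⁴ T.
Between antiparallel currents both contributions point the same way, so they add. B = B₁ + B₂ = 6.45×10⁻⁶ + 2.97×10⁻⁴ = 3.03×10⁻⁴ T.

B ≈ 303 μT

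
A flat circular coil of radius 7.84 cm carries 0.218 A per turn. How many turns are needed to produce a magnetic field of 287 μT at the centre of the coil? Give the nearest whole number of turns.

For an N-turn coil, B = Nμ₀I/(2R). A single turn gives B₁ = 1.75×10⁻⁶ T with R = 0.0784 m.
N = B/B₁ = 2.87×10⁻⁴ / 1.75×10⁻⁶ = 164.27.

N = 164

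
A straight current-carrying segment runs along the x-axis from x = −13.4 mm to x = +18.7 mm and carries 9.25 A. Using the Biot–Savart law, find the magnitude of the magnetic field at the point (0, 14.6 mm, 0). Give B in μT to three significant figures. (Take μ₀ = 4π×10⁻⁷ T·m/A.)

B ≈ 92.8 μT

For a finite straight segment, B = (μ₀I/4πd)(sinθ₁ + sinθ₂), where θ₁, θ₂ are the angles from the perpendicular to each end.
The perpendicular distance is d = 0.0146 m; the end-offsets along the wire are a = 0.0134 m and b = 0.0187 m.
sinθ₁ = 0.0134/√(0.0134²+0.0146²) = 0.6762; sinθ₂ = 0.0187/√(0.0187²+0.0146²) = 0.7882.
B = (4π×10⁻⁷ × 9.25) / (4π × 0.0146) × (0.6762 + 0.7882) = 9.28×10⁻⁵ T.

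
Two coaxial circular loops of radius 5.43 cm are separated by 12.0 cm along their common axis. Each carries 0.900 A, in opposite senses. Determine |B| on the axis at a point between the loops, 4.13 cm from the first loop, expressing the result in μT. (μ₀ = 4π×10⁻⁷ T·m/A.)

Each loop contributes B = μ₀IR²/[2(R²+z²)^(3/2)] on the axis, with z measured from that loop.
Loop 1 (z = 0.0413 m): B₁ = 5.25×10⁻⁶ T. Loop 2 (z = 0.0787 m): B₂ = 1.91×10⁻⁶ T.
The fields oppose: B = |B₁ − B₂| = 3.34×10⁻⁶ T.

B ≈ 3.34 μT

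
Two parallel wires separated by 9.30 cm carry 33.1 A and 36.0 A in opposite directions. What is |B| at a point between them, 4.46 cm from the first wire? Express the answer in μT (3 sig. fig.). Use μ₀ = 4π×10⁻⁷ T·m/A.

B ≈ 297 μT

Each long wire gives B = μ₀I/(2πd). Distances are d₁ = 0.0446 m and d₂ = 0.0484 m.
B₁ = 1.48×10⁻⁴ T, B₂ = 1.49×10⁻⁴ T.
Between antiparallel currents both contributions point the same way, so they add. B = B₁ + B₂ = 1.48×10⁻⁴ + 1.49×10⁻⁴ = 2.97×10⁻⁴ T.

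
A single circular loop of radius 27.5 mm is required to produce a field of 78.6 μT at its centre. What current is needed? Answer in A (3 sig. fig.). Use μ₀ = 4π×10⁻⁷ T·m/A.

At the centre of a circular loop B = μ₀I/(2R), so I = 2RB/μ₀.
With R = 0.0275 m, I = 2 × 0.0275 × 7.86×10⁻⁵ / (4π×10⁻⁷) = 3.44 A.

I ≈ 3.44 A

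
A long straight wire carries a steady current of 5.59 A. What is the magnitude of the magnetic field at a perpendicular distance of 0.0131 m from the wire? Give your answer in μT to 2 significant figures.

B ≈ 85 μT

For an infinitely long straight wire, B = μ₀I/(2πd).
B = (4π×10⁻⁷ × 5.59) / (2π × 0.0131) = 8.53×10⁻⁵ T.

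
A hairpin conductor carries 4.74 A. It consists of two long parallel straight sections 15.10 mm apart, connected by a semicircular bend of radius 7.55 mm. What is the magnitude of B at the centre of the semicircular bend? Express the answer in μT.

The semicircular arc contributes B_arc = μ₀I·π/(4πR) = μ₀I/(4R) = 1.97×10⁻⁴ T.
Each semi-infinite lead is at perpendicular distance R = 0.00755 m from the centre, with the perpendicular foot at its near end, so it contributes μ₀I/(4πR); both point the same way, together 1.26×10⁻⁴ T.
Arc and leads all point the same direction: B = 1.97×10⁻⁴ + 1.26×10⁻⁴ = 3.23×10⁻⁴ T.

B ≈ 323 μT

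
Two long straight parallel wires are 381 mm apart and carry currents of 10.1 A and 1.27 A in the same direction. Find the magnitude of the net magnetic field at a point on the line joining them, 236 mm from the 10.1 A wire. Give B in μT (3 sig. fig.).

Each long wire gives B = μ₀I/(2πd). Distances are d₁ = 0.236 m and d₂ = 0.145 m.
B₁ = 8.56×10⁻⁶ T, B₂ = 1.75×10⁻⁶ T.
Between parallel currents the two contributions point in opposite directions, so they subtract. B = |B₁ − B₂| = |8.56×10⁻⁶ − 1.75×10⁻⁶| = 6.81×10⁻⁶ T.

B ≈ 6.81 μT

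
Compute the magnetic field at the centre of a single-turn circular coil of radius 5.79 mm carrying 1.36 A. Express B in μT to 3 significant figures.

B ≈ 148 μT

At the centre of a circular loop the Biot–Savart law gives B = μ₀I/(2R).
B = (4π×10⁻⁷ × 1.36) / (2 × 0.00579) = 1.48×10⁻⁴ T.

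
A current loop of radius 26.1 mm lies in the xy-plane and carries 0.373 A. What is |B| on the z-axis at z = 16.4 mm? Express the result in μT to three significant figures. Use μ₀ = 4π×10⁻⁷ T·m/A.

B ≈ 5.45 μT

On the axis of a circular loop, B = μ₀IR² / [2(R²+z²)^(3/2)].
R² + z² = (0.0261)² + (0.0164)² = 0.0009502 m², and (R²+z²)^(3/2) = 2.93×10⁻⁵ m³.
B = (4π×10⁻⁷ × 0.373 × 0.0006812) / (2 × 2.93×10⁻⁵) = 5.45×10⁻⁶ T.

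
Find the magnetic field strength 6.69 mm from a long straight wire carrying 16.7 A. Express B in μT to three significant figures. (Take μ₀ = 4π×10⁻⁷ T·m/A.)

For an infinitely long straight wire, B = μ₀I/(2πd).
B = (4π×10⁻⁷ × 16.7) / (2π × 0.00669) = 4.99×10⁻⁴ T.

B ≈ 499 μT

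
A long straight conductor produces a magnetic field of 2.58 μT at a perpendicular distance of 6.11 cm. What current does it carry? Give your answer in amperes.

For a long straight wire B = μ₀I/(2πd), so I = 2πdB/μ₀.
I = 2π × 0.0611 × 2.58×10⁻⁶ / (4π×10⁻⁷) = 0.788 A.

I ≈ 0.788 A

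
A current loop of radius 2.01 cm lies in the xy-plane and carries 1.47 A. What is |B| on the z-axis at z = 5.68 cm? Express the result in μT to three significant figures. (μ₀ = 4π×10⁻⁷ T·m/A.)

B ≈ 1.71 μT

On the axis of a circular loop, B = μ₀IR² / [2(R²+z²)^(3/2)].
R² + z² = (0.0201)² + (0.0568)² = 0.00363 m², and (R²+z²)^(3/2) = 2.19×10⁻⁴ m³.
B = (4π×10⁻⁷ × 1.47 × 0.000404) / (2 × 2.19×10⁻⁴) = 1.71×10⁻⁶ T.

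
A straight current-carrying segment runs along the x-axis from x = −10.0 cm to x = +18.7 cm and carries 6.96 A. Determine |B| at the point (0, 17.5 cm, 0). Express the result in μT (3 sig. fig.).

For a finite straight segment, B = (μ₀I/4πd)(sinθ₁ + sinθ₂), where θ₁, θ₂ are the angles from the perpendicular to each end.
The perpendicular distance is d = 0.175 m; the end-offsets along the wire are a = 0.1 m and b = 0.187 m.
sinθ₁ = 0.1/√(0.1²+0.175²) = 0.4961; sinθ₂ = 0.187/√(0.187²+0.175²) = 0.7301.
B = (4π×10⁻⁷ × 6.96) / (4π × 0.175) × (0.4961 + 0.7301) = 4.88×10⁻⁶ T.

B ≈ 4.88 μT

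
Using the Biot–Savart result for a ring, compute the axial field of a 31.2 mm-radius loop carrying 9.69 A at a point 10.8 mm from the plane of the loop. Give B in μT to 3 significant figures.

B ≈ 165 μT

On the axis of a circular loop, B = μ₀IR² / [2(R²+z²)^(3/2)].
R² + z² = (0.0312)² + (0.0108)² = 0.00109 m², and (R²+z²)^(3/2) = 3.60×10⁻⁵ m³.
B = (4π×10⁻⁷ × 9.69 × 0.0009734) / (2 × 3.60×10⁻⁵) = 1.65×10⁻⁴ T.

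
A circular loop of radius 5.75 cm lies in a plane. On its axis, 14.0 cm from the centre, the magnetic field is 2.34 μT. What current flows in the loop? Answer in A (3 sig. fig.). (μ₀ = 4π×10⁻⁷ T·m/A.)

On the axis of a loop, B = μ₀IR²/[2(R²+z²)^(3/2)], so I = 2B(R²+z²)^(3/2)/(μ₀R²).
R² + z² = 0.003306 + 0.0196 = 0.02291 m²; raised to 3/2 gives 3.47×10⁻³ m³.
I = 2 × 2.34×10⁻⁶ × 3.47×10⁻³ / (1.26×10⁻⁶ × 0.003306) = 3.91 A.

I ≈ 3.91 A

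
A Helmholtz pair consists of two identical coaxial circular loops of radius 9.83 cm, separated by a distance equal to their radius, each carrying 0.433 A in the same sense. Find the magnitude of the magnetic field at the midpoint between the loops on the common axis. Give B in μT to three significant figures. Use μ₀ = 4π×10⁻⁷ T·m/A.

Each loop contributes B = μ₀IR²/[2(R²+z²)^(3/2)] on the axis, with z measured from that loop.
Loop 1 (z = 0.04915 m): B₁ = 1.98×10⁻⁶ T. Loop 2 (z = 0.04915 m): B₂ = 1.98×10⁻⁶ T.
The fields add: B = B₁ + B₂ = 3.96×10⁻⁶ T.

B ≈ 3.96 μT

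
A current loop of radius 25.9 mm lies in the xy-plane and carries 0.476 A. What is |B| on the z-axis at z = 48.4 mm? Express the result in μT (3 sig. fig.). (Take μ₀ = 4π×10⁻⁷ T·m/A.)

On the axis of a circular loop, B = μ₀IR² / [2(R²+z²)^(3/2)].
R² + z² = (0.0259)² + (0.0484)² = 0.003013 m², and (R²+z²)^(3/2) = 1.65×10⁻⁴ m³.
B = (4π×10⁻⁷ × 0.476 × 0.0006708) / (2 × 1.65×10⁻⁴) = 1.21×10⁻⁶ T.

B ≈ 1.21 μT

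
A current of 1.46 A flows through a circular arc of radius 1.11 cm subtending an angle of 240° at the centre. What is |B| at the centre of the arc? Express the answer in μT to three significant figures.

The Biot–Savart field of a circular arc at its centre is B = μ₀Iφ/(4πR), with φ = 4.189 rad.
B = (4π×10⁻⁷ × 1.46 × 4.189) / (4π × 0.0111) = 5.51×10⁻⁵ T.

B ≈ 55.1 μT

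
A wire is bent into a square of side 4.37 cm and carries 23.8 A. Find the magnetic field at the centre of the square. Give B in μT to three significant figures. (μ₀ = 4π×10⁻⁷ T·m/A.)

Each side is a finite straight segment at perpendicular distance d = a/(2 tan(π/4)) = 0.02185 m from the centre, with end-angles ±π/4.
One side contributes B₁ = (μ₀I/4πd)·2 sin(π/4) = 1.54×10⁻⁴ T.
All 4 sides add in the same direction: B = 4 × 1.54×10⁻⁴ = 6.16×10⁻⁴ T.

B ≈ 616 μT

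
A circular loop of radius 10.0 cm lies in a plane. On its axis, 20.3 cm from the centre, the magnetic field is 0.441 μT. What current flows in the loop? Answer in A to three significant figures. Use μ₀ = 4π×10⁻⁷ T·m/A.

I ≈ 0.813 A

On the axis of a loop, B = μ₀IR²/[2(R²+z²)^(3/2)], so I = 2B(R²+z²)^(3/2)/(μ₀R²).
R² + z² = 0.01 + 0.04121 = 0.05121 m²; raised to 3/2 gives 1.16×10⁻² m³.
I = 2 × 4.41×10⁻⁷ × 1.16×10⁻² / (1.26×10⁻⁶ × 0.01) = 0.813 A.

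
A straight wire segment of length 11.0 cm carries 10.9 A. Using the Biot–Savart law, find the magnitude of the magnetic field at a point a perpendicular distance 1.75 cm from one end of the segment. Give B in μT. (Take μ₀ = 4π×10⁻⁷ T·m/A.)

B ≈ 61.5 μT

For a finite straight segment, B = (μ₀I/4πd)(sinθ₁ + sinθ₂), where θ₁, θ₂ are the angles from the perpendicular to each end.
The perpendicular foot is at one end, so the two end-offsets along the wire are 0 and L = 0.11 m.
sinθ₁ = 0/√(0²+0.0175²) = 0.0000; sinθ₂ = 0.11/√(0.11²+0.0175²) = 0.9876.
B = (4π×10⁻⁷ × 10.9) / (4π × 0.0175) × (0.0000 + 0.9876) = 6.15×10⁻⁵ T.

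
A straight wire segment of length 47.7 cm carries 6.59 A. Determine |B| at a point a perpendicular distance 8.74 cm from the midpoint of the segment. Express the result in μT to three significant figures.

For a finite straight segment, B = (μ₀I/4πd)(sinθ₁ + sinθ₂), where θ₁, θ₂ are the angles from the perpendicular to each end.
The perpendicular from the point meets the wire at its midpoint, so each end is L/2 = 0.2385 m away along the wire.
sinθ₁ = 0.2385/√(0.2385²+0.0874²) = 0.9389; sinθ₂ = 0.2385/√(0.2385²+0.0874²) = 0.9389.
B = (4π×10⁻⁷ × 6.59) / (4π × 0.0874) × (0.9389 + 0.9389) = 1.42×10⁻⁵ T.

B ≈ 14.2 μT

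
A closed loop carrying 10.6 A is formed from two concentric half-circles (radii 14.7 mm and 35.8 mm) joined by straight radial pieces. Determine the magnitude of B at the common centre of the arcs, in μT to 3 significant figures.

B ≈ 134 μT

The radial connectors point toward the centre, so dl × r̂ = 0 and they contribute nothing.
Each semicircle gives μ₀I/(4R): inner arc 2.27×10⁻⁴ T, outer arc 9.30×10⁻⁵ T.
The two arcs carry current in opposite angular senses, so their fields oppose: B = |2.27×10⁻⁴ − 9.30×10⁻⁵| = 1.34×10⁻⁴ T.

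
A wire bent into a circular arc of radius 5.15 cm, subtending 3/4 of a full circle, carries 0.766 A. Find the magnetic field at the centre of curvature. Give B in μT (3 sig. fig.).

The Biot–Savart field of a circular arc at its centre is B = μ₀Iφ/(4πR), with φ = 4.712 rad.
B = (4π×10⁻⁷ × 0.766 × 4.712) / (4π × 0.0515) = 7.01×10⁻⁶ T.

B ≈ 7.01 μT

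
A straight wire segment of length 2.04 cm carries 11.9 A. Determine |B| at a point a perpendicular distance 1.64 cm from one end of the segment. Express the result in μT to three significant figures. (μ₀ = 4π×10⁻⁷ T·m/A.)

B ≈ 56.6 μT

For a finite straight segment, B = (μ₀I/4πd)(sinθ₁ + sinθ₂), where θ₁, θ₂ are the angles from the perpendicular to each end.
The perpendicular foot is at one end, so the two end-offsets along the wire are 0 and L = 0.0204 m.
sinθ₁ = 0/√(0²+0.0164²) = 0.0000; sinθ₂ = 0.0204/√(0.0204²+0.0164²) = 0.7794.
B = (4π×10⁻⁷ × 11.9) / (4π × 0.0164) × (0.0000 + 0.7794) = 5.66×10⁻⁵ T.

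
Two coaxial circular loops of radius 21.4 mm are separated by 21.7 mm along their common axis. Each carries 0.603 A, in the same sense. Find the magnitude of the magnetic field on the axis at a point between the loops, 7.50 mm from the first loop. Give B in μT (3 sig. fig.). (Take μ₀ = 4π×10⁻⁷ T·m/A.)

Each loop contributes B = μ₀IR²/[2(R²+z²)^(3/2)] on the axis, with z measured from that loop.
Loop 1 (z = 0.0075 m): B₁ = 1.49×10⁻⁵ T. Loop 2 (z = 0.0142 m): B₂ = 1.02×10⁻⁵ T.
The fields add: B = B₁ + B₂ = 2.51×10⁻⁵ T.

B ≈ 25.1 μT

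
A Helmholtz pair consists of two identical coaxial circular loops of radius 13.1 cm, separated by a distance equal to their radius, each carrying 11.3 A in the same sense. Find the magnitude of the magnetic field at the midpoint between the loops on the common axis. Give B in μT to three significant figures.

Each loop contributes B = μ₀IR²/[2(R²+z²)^(3/2)] on the axis, with z measured from that loop.
Loop 1 (z = 0.0655 m): B₁ = 3.88×10⁻⁵ T. Loop 2 (z = 0.0655 m): B₂ = 3.88×10⁻⁵ T.
The fields add: B = B₁ + B₂ = 7.76×10⁻⁵ T.

B ≈ 77.6 μT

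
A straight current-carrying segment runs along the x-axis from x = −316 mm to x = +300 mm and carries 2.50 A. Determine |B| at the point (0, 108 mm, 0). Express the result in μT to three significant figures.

For a finite straight segment, B = (μ₀I/4πd)(sinθ₁ + sinθ₂), where θ₁, θ₂ are the angles from the perpendicular to each end.
The perpendicular distance is d = 0.108 m; the end-offsets along the wire are a = 0.316 m and b = 0.3 m.
sinθ₁ = 0.316/√(0.316²+0.108²) = 0.9463; sinθ₂ = 0.3/√(0.3²+0.108²) = 0.9409.
B = (4π×10⁻⁷ × 2.50) / (4π × 0.108) × (0.9463 + 0.9409) = 4.37×10⁻⁶ T.

B ≈ 4.37 μT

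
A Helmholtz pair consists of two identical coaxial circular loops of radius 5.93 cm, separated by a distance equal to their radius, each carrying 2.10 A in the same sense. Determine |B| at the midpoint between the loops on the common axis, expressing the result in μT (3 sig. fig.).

Each loop contributes B = μ₀IR²/[2(R²+z²)^(3/2)] on the axis, with z measured from that loop.
Loop 1 (z = 0.02965 m): B₁ = 1.59×10⁻⁵ T. Loop 2 (z = 0.02965 m): B₂ = 1.59×10⁻⁵ T.
The fields add: B = B₁ + B₂ = 3.18×10⁻⁵ T.

B ≈ 31.8 μT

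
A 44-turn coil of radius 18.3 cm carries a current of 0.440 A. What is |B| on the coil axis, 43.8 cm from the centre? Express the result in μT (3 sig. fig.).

B ≈ 3.81 μT

For an N-turn flat coil, B = Nμ₀IR²/[2(R²+z²)^(3/2)] with R = 0.183 m, z = 0.438 m.
B = 44 × 8.66×10⁻⁸ T = 3.81×10⁻⁶ T.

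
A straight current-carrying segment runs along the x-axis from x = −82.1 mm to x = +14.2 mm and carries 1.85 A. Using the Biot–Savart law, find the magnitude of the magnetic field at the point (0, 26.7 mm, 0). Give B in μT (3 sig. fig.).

For a finite straight segment, B = (μ₀I/4πd)(sinθ₁ + sinθ₂), where θ₁, θ₂ are the angles from the perpendicular to each end.
The perpendicular distance is d = 0.0267 m; the end-offsets along the wire are a = 0.0821 m and b = 0.0142 m.
sinθ₁ = 0.0821/√(0.0821²+0.0267²) = 0.9510; sinθ₂ = 0.0142/√(0.0142²+0.0267²) = 0.4696.
B = (4π×10⁻⁷ × 1.85) / (4π × 0.0267) × (0.9510 + 0.4696) = 9.84×10⁻⁶ T.

B ≈ 9.84 μT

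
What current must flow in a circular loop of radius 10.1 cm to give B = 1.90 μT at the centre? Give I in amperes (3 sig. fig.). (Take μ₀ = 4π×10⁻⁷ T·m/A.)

At the centre of a circular loop B = μ₀I/(2R), so I = 2RB/μ₀.
With R = 0.101 m, I = 2 × 0.101 × 1.90×10⁻⁶ / (4π×10⁻⁷) = 0.305 A.

I ≈ 0.305 A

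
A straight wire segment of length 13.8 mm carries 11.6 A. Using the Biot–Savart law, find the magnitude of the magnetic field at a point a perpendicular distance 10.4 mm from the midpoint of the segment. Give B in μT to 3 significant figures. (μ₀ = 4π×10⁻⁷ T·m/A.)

B ≈ 123 μT

For a finite straight segment, B = (μ₀I/4πd)(sinθ₁ + sinθ₂), where θ₁, θ₂ are the angles from the perpendicular to each end.
The perpendicular from the point meets the wire at its midpoint, so each end is L/2 = 0.0069 m away along the wire.
sinθ₁ = 0.0069/√(0.0069²+0.0104²) = 0.5528; sinθ₂ = 0.0069/√(0.0069²+0.0104²) = 0.5528.
B = (4π×10⁻⁷ × 11.6) / (4π × 0.0104) × (0.5528 + 0.5528) = 1.23×10⁻⁴ T.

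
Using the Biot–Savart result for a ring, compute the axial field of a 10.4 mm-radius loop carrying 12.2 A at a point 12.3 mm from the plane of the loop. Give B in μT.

On the axis of a circular loop, B = μ₀IR² / [2(R²+z²)^(3/2)].
R² + z² = (0.0104)² + (0.0123)² = 0.0002595 m², and (R²+z²)^(3/2) = 4.18×10⁻⁶ m³.
B = (4π×10⁻⁷ × 12.2 × 0.0001082) / (2 × 4.18×10⁻⁶) = 1.98×10⁻⁴ T.

B ≈ 198 μT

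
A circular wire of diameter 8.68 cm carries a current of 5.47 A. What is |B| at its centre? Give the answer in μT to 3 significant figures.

B ≈ 79.2 μT

At the centre of a circular loop the Biot–Savart law gives B = μ₀I/(2R) (so R = 0.0434 m).
B = (4π×10⁻⁷ × 5.47) / (2 × 0.0434) = 7.92×10⁻⁵ T.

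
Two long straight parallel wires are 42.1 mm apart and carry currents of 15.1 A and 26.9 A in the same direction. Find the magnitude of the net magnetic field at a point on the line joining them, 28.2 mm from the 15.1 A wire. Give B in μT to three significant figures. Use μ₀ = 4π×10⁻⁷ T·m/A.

Each long wire gives B = μ₀I/(2πd). Distances are d₁ = 0.0282 m and d₂ = 0.0139 m.
B₁ = 1.07×10⁻⁴ T, B₂ = 3.87×10⁻⁴ T.
Between parallel currents the two contributions point in opposite directions, so they subtract. B = |B₁ − B₂| = |1.07×10⁻⁴ − 3.87×10⁻⁴| = 2.80×10⁻⁴ T.

B ≈ 280 μT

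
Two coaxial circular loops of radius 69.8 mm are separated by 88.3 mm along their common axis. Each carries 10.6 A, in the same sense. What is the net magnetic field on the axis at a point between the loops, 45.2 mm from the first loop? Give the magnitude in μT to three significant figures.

B ≈ 115 μT

Each loop contributes B = μ₀IR²/[2(R²+z²)^(3/2)] on the axis, with z measured from that loop.
Loop 1 (z = 0.0452 m): B₁ = 5.64×10⁻⁵ T. Loop 2 (z = 0.0431 m): B₂ = 5.88×10⁻⁵ T.
The fields add: B = B₁ + B₂ = 1.15×10⁻⁴ T.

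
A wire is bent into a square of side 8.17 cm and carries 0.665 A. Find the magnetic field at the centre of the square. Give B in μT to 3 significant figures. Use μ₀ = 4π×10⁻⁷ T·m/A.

B ≈ 9.21 μT

Each side is a finite straight segment at perpendicular distance d = a/(2 tan(π/4)) = 0.04085 m from the centre, with end-angles ±π/4.
One side contributes B₁ = (μ₀I/4πd)·2 sin(π/4) = 2.30×10⁻⁶ T.
All 4 sides add in the same direction: B = 4 × 2.30×10⁻⁶ = 9.21×10⁻⁶ T.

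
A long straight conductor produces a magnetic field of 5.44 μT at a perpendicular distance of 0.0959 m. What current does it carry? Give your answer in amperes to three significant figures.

I ≈ 2.61 A

For a long straight wire B = μ₀I/(2πd), so I = 2πdB/μ₀.
I = 2π × 0.0959 × 5.44×10⁻⁶ / (4π×10⁻⁷) = 2.61 A.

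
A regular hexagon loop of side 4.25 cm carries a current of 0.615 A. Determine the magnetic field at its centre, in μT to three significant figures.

Each side is a finite straight segment at perpendicular distance d = a/(2 tan(π/6)) = 0.03681 m from the centre, with end-angles ±π/6.
One side contributes B₁ = (μ₀I/4πd)·2 sin(π/6) = 1.67×10⁻⁶ T.
All 6 sides add in the same direction: B = 6 × 1.67×10⁻⁶ = 1.00×10⁻⁵ T.

B ≈ 10.0 μT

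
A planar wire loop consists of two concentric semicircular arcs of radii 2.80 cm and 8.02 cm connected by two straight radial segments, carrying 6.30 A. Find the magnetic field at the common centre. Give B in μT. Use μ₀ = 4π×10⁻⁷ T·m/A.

B ≈ 46.0 μT

The radial connectors point toward the centre, so dl × r̂ = 0 and they contribute nothing.
Each semicircle gives μ₀I/(4R): inner arc 7.07×10⁻⁵ T, outer arc 2.47×10⁻⁵ T.
The two arcs carry current in opposite angular senses, so their fields oppose: B = |7.07×10⁻⁵ − 2.47×10⁻⁵| = 4.60×10⁻⁵ T.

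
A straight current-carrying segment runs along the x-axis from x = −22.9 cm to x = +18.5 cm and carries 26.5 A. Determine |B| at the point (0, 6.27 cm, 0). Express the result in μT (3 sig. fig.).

For a finite straight segment, B = (μ₀I/4πd)(sinθ₁ + sinθ₂), where θ₁, θ₂ are the angles from the perpendicular to each end.
The perpendicular distance is d = 0.0627 m; the end-offsets along the wire are a = 0.229 m and b = 0.185 m.
sinθ₁ = 0.229/√(0.229²+0.0627²) = 0.9645; sinθ₂ = 0.185/√(0.185²+0.0627²) = 0.9471.
B = (4π×10⁻⁷ × 26.5) / (4π × 0.0627) × (0.9645 + 0.9471) = 8.08×10⁻⁵ T.

B ≈ 80.8 μT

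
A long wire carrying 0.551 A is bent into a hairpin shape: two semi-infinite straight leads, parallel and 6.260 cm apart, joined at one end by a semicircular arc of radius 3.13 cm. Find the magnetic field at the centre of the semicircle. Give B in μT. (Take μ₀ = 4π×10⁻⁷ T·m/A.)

B ≈ 9.05 μT

The semicircular arc contributes B_arc = μ₀I·π/(4πR) = μ₀I/(4R) = 5.53×10⁻⁶ T.
Each semi-infinite lead is at perpendicular distance R = 0.0313 m from the centre, with the perpendicular foot at its near end, so it contributes μ₀I/(4πR); both point the same way, together 3.52×10⁻⁶ T.
Arc and leads all point the same direction: B = 5.53×10⁻⁶ + 3.52×10⁻⁶ = 9.05×10⁻⁶ T.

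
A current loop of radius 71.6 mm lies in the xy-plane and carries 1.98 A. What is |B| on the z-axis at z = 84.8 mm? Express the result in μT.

B ≈ 4.67 μT

On the axis of a circular loop, B = μ₀IR² / [2(R²+z²)^(3/2)].
R² + z² = (0.0716)² + (0.0848)² = 0.01232 m², and (R²+z²)^(3/2) = 1.37×10⁻³ m³.
B = (4π×10⁻⁷ × 1.98 × 0.005127) / (2 × 1.37×10⁻³) = 4.67×10⁻⁶ T.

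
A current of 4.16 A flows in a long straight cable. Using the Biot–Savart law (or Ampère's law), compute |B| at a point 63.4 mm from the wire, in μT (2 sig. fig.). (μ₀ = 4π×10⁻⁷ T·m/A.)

B ≈ 13 μT

For an infinitely long straight wire, B = μ₀I/(2πd).
B = (4π×10⁻⁷ × 4.16) / (2π × 0.0634) = 1.31×10⁻⁵ T.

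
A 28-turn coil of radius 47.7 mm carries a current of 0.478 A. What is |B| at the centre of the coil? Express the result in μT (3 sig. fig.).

For an N-turn flat coil, B = Nμ₀I/(2R) with R = 0.0477 m.
B = 28 × 6.30×10⁻⁶ T = 1.76×10⁻⁴ T.

B ≈ 176 μT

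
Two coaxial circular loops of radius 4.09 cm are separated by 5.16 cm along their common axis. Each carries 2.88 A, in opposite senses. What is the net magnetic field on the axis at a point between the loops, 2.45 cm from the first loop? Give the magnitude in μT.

Each loop contributes B = μ₀IR²/[2(R²+z²)^(3/2)] on the axis, with z measured from that loop.
Loop 1 (z = 0.0245 m): B₁ = 2.79×10⁻⁵ T. Loop 2 (z = 0.0271 m): B₂ = 2.56×10⁻⁵ T.
The fields oppose: B = |B₁ − B₂| = 2.30×10⁻⁶ T.

B ≈ 2.30 μT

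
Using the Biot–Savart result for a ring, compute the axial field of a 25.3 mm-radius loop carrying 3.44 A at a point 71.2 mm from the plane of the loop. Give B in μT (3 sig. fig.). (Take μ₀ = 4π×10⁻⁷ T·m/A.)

B ≈ 3.21 μT

On the axis of a circular loop, B = μ₀IR² / [2(R²+z²)^(3/2)].
R² + z² = (0.0253)² + (0.0712)² = 0.00571 m², and (R²+z²)^(3/2) = 4.31×10⁻⁴ m³.
B = (4π×10⁻⁷ × 3.44 × 0.0006401) / (2 × 4.31×10⁻⁴) = 3.21×10⁻⁶ T.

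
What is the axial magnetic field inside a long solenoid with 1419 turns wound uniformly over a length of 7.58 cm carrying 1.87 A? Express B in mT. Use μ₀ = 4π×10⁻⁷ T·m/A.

B ≈ 44.0 mT

Inside a long solenoid, B = μ₀nI with n = 1.872×10⁴ turns/m.
B = 4π×10⁻⁷ × 1.872×10⁴ × 1.87 = 4.40×10⁻² T.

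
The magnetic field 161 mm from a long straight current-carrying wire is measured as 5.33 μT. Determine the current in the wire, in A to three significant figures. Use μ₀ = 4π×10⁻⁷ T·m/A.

I ≈ 4.29 A

For a long straight wire B = μ₀I/(2πd), so I = 2πdB/μ₀.
I = 2π × 0.161 × 5.33×10⁻⁶ / (4π×10⁻⁷) = 4.29 A.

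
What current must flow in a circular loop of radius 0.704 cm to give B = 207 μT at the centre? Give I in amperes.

I ≈ 2.32 A

At the centre of a circular loop B = μ₀I/(2R), so I = 2RB/μ₀.
With R = 0.00704 m, I = 2 × 0.00704 × 2.07×10⁻⁴ / (4π×10⁻⁷) = 2.32 A.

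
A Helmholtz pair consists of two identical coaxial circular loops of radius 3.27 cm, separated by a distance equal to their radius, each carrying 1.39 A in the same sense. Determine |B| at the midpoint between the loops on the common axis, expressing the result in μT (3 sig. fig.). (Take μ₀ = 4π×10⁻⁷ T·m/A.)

Each loop contributes B = μ₀IR²/[2(R²+z²)^(3/2)] on the axis, with z measured from that loop.
Loop 1 (z = 0.01635 m): B₁ = 1.91×10⁻⁵ T. Loop 2 (z = 0.01635 m): B₂ = 1.91×10⁻⁵ T.
The fields add: B = B₁ + B₂ = 3.82×10⁻⁵ T.

B ≈ 38.2 μT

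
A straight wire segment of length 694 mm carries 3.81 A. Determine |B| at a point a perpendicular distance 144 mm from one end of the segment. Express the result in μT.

B ≈ 2.59 μT

For a finite straight segment, B = (μ₀I/4πd)(sinθ₁ + sinθ₂), where θ₁, θ₂ are the angles from the perpendicular to each end.
The perpendicular foot is at one end, so the two end-offsets along the wire are 0 and L = 0.694 m.
sinθ₁ = 0/√(0²+0.144²) = 0.0000; sinθ₂ = 0.694/√(0.694²+0.144²) = 0.9791.
B = (4π×10⁻⁷ × 3.81) / (4π × 0.144) × (0.0000 + 0.9791) = 2.59×10⁻⁶ T.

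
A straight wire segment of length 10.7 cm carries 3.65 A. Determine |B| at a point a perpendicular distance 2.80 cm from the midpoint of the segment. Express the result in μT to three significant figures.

For a finite straight segment, B = (μ₀I/4πd)(sinθ₁ + sinθ₂), where θ₁, θ₂ are the angles from the perpendicular to each end.
The perpendicular from the point meets the wire at its midpoint, so each end is L/2 = 0.0535 m away along the wire.
sinθ₁ = 0.0535/√(0.0535²+0.028²) = 0.8860; sinθ₂ = 0.0535/√(0.0535²+0.028²) = 0.8860.
B = (4π×10⁻⁷ × 3.65) / (4π × 0.028) × (0.8860 + 0.8860) = 2.31×10⁻⁵ T.

B ≈ 23.1 μT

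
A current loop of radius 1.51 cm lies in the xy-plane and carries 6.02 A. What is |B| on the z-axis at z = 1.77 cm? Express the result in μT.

On the axis of a circular loop, B = μ₀IR² / [2(R²+z²)^(3/2)].
R² + z² = (0.0151)² + (0.0177)² = 0.0005413 m², and (R²+z²)^(3/2) = 1.26×10⁻⁵ m³.
B = (4π×10⁻⁷ × 6.02 × 0.000228) / (2 × 1.26×10⁻⁵) = 6.85×10⁻⁵ T.

B ≈ 68.5 μT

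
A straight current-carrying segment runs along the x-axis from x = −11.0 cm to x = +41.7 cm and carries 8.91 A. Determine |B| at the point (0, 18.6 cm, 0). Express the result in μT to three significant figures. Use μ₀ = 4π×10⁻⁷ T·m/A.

B ≈ 6.81 μT

For a finite straight segment, B = (μ₀I/4πd)(sinθ₁ + sinθ₂), where θ₁, θ₂ are the angles from the perpendicular to each end.
The perpendicular distance is d = 0.186 m; the end-offsets along the wire are a = 0.11 m and b = 0.417 m.
sinθ₁ = 0.11/√(0.11²+0.186²) = 0.5090; sinθ₂ = 0.417/√(0.417²+0.186²) = 0.9133.
B = (4π×10⁻⁷ × 8.91) / (4π × 0.186) × (0.5090 + 0.9133) = 6.81×10⁻⁶ T.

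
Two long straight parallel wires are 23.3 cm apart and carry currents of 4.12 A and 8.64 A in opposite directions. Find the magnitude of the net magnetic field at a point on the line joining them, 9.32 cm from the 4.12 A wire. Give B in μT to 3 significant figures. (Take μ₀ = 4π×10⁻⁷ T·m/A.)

B ≈ 21.2 μT

Each long wire gives B = μ₀I/(2πd). Distances are d₁ = 0.0932 m and d₂ = 0.1398 m.
B₁ = 8.84×10⁻⁶ T, B₂ = 1.24×10⁻⁵ T.
Between antiparallel currents both contributions point the same way, so they add. B = B₁ + B₂ = 8.84×10⁻⁶ + 1.24×10⁻⁵ = 2.12×10⁻⁵ T.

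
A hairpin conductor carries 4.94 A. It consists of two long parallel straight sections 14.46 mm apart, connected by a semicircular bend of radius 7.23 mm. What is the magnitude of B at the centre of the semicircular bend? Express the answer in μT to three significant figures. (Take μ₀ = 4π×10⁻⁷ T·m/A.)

B ≈ 351 μT

The semicircular arc contributes B_arc = μ₀I·π/(4πR) = μ₀I/(4R) = 2.15×10⁻⁴ T.
Each semi-infinite lead is at perpendicular distance R = 0.00723 m from the centre, with the perpendicular foot at its near end, so it contributes μ₀I/(4πR); both point the same way, together 1.37×10⁻⁴ T.
Arc and leads all point the same direction: B = 2.15×10⁻⁴ + 1.37×10⁻⁴ = 3.51×10⁻⁴ T.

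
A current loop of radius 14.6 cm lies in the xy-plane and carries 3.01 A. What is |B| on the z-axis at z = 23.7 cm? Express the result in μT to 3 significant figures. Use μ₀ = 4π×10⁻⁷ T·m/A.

On the axis of a circular loop, B = μ₀IR² / [2(R²+z²)^(3/2)].
R² + z² = (0.146)² + (0.237)² = 0.07748 m², and (R²+z²)^(3/2) = 2.16×10⁻² m³.
B = (4π×10⁻⁷ × 3.01 × 0.02132) / (2 × 2.16×10⁻²) = 1.87×10⁻⁶ T.

B ≈ 1.87 μT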